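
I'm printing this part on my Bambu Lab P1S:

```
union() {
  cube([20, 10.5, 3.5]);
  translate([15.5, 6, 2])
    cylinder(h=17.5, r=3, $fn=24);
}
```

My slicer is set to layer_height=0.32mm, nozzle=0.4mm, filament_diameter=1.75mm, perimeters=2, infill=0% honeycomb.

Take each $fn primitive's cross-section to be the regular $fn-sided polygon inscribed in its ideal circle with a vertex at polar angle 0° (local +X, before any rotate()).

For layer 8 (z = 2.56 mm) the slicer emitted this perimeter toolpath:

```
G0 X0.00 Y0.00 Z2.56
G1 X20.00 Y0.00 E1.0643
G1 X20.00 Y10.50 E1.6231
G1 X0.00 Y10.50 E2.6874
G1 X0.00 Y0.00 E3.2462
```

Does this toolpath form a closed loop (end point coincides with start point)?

yes

Start point (G0): (0.00, 0.00). End point (last G1): the path returns to the start — closed.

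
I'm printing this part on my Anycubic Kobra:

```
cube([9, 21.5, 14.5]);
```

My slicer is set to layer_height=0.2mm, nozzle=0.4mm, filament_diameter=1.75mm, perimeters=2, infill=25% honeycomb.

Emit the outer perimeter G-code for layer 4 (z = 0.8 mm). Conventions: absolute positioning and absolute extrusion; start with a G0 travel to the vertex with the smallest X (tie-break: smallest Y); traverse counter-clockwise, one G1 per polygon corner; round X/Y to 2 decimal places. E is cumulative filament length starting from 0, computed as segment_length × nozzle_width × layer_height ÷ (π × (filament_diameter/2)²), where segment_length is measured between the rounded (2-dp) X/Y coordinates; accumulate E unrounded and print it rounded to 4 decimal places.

At z = 0.8 mm: the 9×21.5 cube contributes its full rectangle. The outline is a single polygon with 4 vertices. Extrusion per mm of travel: 0.4 × 0.2 / (π × 0.875²) = 0.033260. Accumulating E over each segment gives final E = 2.0289.

G0 X0.00 Y0.00 Z0.80
G1 X9.00 Y0.00 E0.2993
G1 X9.00 Y21.50 E1.0144
G1 X0.00 Y21.50 E1.3138
G1 X0.00 Y0.00 E2.0289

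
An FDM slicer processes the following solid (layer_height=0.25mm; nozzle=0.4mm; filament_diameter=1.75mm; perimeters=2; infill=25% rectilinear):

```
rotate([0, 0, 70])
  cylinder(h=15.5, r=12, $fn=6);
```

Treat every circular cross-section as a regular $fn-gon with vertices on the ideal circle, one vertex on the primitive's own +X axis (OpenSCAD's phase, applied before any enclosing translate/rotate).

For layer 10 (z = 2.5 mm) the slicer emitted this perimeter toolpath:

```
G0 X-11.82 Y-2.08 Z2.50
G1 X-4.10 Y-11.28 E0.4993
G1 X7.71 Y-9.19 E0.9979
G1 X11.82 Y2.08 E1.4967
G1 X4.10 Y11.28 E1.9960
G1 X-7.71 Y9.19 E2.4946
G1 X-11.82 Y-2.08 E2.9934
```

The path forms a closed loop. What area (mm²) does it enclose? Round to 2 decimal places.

374.11 mm²

Apply the shoelace formula to the sequence of (X, Y) vertices; enclosed area = 374.11 mm².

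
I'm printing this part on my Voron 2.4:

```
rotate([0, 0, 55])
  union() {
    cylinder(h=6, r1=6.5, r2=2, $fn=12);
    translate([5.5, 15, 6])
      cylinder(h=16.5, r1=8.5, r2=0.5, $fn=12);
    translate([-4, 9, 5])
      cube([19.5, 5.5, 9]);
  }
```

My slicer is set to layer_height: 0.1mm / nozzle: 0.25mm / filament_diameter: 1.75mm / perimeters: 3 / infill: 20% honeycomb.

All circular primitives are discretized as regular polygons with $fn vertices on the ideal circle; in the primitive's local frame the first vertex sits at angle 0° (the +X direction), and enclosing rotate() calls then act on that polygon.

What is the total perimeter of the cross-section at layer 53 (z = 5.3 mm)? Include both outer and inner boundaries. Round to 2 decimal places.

At z = 5.3 mm: the cone: at t=0.883 of its height the radius interpolates to r₁+(r₂−r₁)t = 2.525, giving a regular 12-gon of that circumradius (perimeter = 2·12·2.525·sin(180°/12) = 15.68 mm); the cone at (5.5, 15) does not reach this height (z outside [6, 22.5]); the cube at (-4, 9) is present — its section is the full 19.5×5.5 rectangle (perimeter 50.00 mm); Taking the union: the 2 present regions are separate (no shared area or edge), so areas and boundary lengths simply add and each stays a separate island — boundary = 65.68 mm; (rotated 55° about Z; rotation is an isometry so areas/perimeters/island counts are preserved). Overall, the cross-section has 2 separate islands. Total boundary length (outer) = 65.68 mm.

65.68 mm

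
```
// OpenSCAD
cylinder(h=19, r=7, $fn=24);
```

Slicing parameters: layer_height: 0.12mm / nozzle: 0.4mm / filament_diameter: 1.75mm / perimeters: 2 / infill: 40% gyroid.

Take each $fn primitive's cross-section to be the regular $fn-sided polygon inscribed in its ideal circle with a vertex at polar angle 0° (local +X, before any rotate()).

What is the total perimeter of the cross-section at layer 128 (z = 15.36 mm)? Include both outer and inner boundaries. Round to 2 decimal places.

At z = 15.36 mm: the r=7 cylinder gives a regular 24-gon of circumradius 7 (constant along its height) (perimeter = 2·24·7.000·sin(180°/24) = 43.86 mm). Overall, the cross-section is a single solid region. Total boundary length (outer) = 43.86 mm.

43.86 mm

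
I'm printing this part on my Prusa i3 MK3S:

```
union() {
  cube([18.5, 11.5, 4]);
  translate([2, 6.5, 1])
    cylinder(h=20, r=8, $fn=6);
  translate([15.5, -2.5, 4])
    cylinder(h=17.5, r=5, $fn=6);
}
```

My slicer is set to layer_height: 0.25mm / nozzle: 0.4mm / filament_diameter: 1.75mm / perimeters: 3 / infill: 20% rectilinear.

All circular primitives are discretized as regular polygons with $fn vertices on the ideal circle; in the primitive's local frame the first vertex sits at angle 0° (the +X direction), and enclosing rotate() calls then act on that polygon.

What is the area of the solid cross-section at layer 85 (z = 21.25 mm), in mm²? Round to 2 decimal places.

At z = 21.25 mm: the cube is not intersected at this z (z outside [0, 4]); the cylinder at (2, 6.5) is not intersected at this z (z outside [1, 21]); the cylinder at (15.5, -2.5): section is a regular 6-gon, circumradius r=5 (area = (6/2)·5.000²·sin(360°/6) = 64.95 mm²); Taking the union: only the r=5 cylinder at (15.5, -2.5) is present, so the union is just that shape — area = 64.95 mm². Overall, the cross-section is a single solid region. Net area = 64.95 mm².

64.95 mm²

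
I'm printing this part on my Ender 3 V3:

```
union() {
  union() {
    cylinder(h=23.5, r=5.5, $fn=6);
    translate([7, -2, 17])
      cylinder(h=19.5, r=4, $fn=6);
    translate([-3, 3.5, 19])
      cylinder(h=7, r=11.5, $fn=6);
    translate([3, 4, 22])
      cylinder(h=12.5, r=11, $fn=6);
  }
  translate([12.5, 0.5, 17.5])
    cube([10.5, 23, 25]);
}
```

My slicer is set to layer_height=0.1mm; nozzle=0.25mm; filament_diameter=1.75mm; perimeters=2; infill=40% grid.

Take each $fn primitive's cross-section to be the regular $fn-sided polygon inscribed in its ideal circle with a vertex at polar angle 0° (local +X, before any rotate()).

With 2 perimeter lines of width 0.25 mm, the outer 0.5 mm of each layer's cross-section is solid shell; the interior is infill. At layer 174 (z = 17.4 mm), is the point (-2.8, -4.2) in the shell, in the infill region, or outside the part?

At z = 17.4 mm: the r=5.5 cylinder gives a regular 6-gon of circumradius 5.5 (constant along its height); the cylinder at (7, -2): section is a regular 6-gon, circumradius r=4; the cylinder at (-3, 3.5) is not intersected at this z (z outside [19, 26]); the cylinder at (3, 4) is not intersected at this z (z outside [22, 34.5]); Merging all regions: the regions partially overlap (shared area 4.26 mm²), so overlapping operands fuse into one piece — 1 connected region; the cube at (12.5, 0.5) does not reach this height (z outside [17.5, 42.5]); Combining (union): only the result so far is present, so the union is just that shape — 1 connected region. Overall, the cross-section is a single solid region. The nearest boundary edge runs (-2.75, -4.76)→(-5.50, 0.00); distance from the point to it = 0.24 mm. The point is inside the cross-section, 0.24 mm from the nearest boundary — within the 0.5 mm shell band (2 × 0.25).

shell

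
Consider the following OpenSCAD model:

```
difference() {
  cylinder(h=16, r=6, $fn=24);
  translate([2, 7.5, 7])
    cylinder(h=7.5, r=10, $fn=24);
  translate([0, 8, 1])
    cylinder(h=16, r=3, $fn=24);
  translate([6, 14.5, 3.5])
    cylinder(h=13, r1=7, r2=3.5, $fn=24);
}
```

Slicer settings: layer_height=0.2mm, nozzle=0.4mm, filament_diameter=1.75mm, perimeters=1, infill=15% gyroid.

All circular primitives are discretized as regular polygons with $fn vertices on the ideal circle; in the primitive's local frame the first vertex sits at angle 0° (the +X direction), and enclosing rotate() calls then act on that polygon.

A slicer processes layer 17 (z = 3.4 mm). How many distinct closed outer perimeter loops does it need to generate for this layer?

At z = 3.4 mm: the r=6 cylinder gives a regular 24-gon of circumradius 6 (constant along its height); the cylinder at (2, 7.5) is absent (z outside [7, 14.5]); the cylinder at (0, 8): section is a regular 24-gon, circumradius r=3; the cone at (6, 14.5) is not intersected at this z (z outside [3.5, 16.5]); After the difference (first − rest): starting from the r=6 cylinder, the r=3 cylinder at (0, 8) partially overlaps it — only the 2.40 mm² overlap (of its 27.95 mm²) is removed, clipping the outline — 1 connected region. The result has 1 disconnected region.

1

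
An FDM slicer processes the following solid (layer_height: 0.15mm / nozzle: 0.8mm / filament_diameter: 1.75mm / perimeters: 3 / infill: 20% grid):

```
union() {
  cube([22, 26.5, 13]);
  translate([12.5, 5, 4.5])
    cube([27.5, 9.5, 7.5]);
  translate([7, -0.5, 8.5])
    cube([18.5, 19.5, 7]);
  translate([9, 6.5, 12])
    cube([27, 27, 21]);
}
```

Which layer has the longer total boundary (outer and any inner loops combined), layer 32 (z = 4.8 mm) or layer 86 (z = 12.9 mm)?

Layer 32 (z = 4.8): the 22×26.5 cube contributes its full rectangle (perimeter 97.00 mm); the 27.5×9.5 cube at (12.5, 5) contributes its full rectangle (perimeter 74.00 mm); the cube at (7, -0.5) is absent (z outside [8.5, 15.5]); the cube at (9, 6.5) is absent (z outside [12, 33]); Merging all regions: the regions partially overlap (shared area 90.25 mm²), so the edge portions inside another operand are dropped and the merged outline is re-measured after clipping — boundary = 133.00 mm. So its perimeter = 133.00 mm. Layer 86 (z = 12.9): the cube is present — its section is the full 22×26.5 rectangle (perimeter 97.00 mm); the cube at (12.5, 5) is not intersected at this z (z outside [4.5, 12]); the 18.5×19.5 cube at (7, -0.5) contributes its full rectangle (perimeter 76.00 mm); the cube at (9, 6.5) (footprint 27×27) is included at this height (perimeter 108.00 mm); Combining (union): the regions partially overlap (shared area 588.75 mm²), so the edge portions inside another operand are dropped and the merged outline is re-measured after clipping — boundary = 140.00 mm. So its perimeter = 140.00 mm. Layer 86 is larger (140.00 vs 133.00 mm).

layer 86 (z = 12.9 mm)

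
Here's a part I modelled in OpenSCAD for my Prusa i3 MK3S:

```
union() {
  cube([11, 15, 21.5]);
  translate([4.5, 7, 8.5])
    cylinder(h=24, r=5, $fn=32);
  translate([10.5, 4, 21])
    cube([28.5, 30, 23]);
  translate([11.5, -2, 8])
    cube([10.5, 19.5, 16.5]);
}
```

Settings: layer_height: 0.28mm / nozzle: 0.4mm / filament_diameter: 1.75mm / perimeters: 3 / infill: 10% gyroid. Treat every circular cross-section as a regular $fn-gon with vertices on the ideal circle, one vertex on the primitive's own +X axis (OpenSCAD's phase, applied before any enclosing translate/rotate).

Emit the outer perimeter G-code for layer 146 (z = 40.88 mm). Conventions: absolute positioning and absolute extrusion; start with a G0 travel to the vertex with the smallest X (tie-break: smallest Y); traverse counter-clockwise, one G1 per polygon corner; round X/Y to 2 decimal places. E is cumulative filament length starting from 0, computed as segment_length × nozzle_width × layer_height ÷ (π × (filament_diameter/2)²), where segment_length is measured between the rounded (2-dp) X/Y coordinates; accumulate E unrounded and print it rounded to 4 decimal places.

G0 X10.50 Y4.00 Z40.88
G1 X39.00 Y4.00 E1.3271
G1 X39.00 Y34.00 E2.7240
G1 X10.50 Y34.00 E4.0511
G1 X10.50 Y4.00 E5.4480

At z = 40.88 mm: the cube is not intersected at this z (z outside [0, 21.5]); the cylinder at (4.5, 7) is absent (z outside [8.5, 32.5]); the cube at (10.5, 4) is present — its section is the full 28.5×30 rectangle; the cube at (11.5, -2) is absent (z outside [8, 24.5]); Merging all regions: only the 28.5×30 cube at (10.5, 4) is present, so the union is just that shape — 1 connected region. The outline is a single polygon with 4 vertices. Extrusion per mm of travel: 0.4 × 0.28 / (π × 0.875²) = 0.046564. Accumulating E over each segment gives final E = 5.4480.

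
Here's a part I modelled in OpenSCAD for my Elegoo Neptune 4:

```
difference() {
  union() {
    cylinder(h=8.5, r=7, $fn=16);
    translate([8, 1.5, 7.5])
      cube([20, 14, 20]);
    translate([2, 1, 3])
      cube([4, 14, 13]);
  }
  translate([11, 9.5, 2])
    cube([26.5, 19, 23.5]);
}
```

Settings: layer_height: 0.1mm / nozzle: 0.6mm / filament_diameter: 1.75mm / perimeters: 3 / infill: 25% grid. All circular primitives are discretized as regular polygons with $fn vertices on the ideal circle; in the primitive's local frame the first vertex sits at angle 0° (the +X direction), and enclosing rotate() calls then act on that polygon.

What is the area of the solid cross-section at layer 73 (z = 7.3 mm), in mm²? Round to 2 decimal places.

188.24 mm²

At z = 7.3 mm: the cylinder: section is a regular 16-gon, circumradius r=7 (area = (16/2)·7.000²·sin(360°/16) = 150.01 mm²); the cube at (8, 1.5) is not intersected at this z (z outside [7.5, 27.5]); the cube at (2, 1) is present — its section is the full 4×14 rectangle (area 56.00 mm²); Taking the union: the regions partially overlap — summed areas 206.01 mm² minus the doubly-counted overlap 17.77 mm² gives 188.24 mm² — area = 188.24 mm²; the 26.5×19 cube at (11, 9.5) contributes its full rectangle (area 503.50 mm²); Subtracting the remaining from the first: starting from that combined region (188.24 mm²), the 26.5×19 cube at (11, 9.5) misses the remaining region (no effect) — area = 188.24 mm². Overall, the cross-section is a single solid region. Net area = 188.24 mm².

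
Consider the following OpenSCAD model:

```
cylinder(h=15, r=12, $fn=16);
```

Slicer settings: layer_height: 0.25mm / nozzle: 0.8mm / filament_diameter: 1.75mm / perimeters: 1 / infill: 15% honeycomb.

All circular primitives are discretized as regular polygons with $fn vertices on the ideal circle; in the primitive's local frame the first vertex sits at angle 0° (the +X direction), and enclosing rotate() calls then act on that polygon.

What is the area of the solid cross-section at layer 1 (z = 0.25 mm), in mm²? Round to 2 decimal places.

At z = 0.25 mm: the r=12 cylinder contributes a regular 16-gon of circumradius 12 (area = (16/2)·12.000²·sin(360°/16) = 440.85 mm²). Overall, the cross-section is a single solid region. Net area = 440.85 mm².

440.85 mm²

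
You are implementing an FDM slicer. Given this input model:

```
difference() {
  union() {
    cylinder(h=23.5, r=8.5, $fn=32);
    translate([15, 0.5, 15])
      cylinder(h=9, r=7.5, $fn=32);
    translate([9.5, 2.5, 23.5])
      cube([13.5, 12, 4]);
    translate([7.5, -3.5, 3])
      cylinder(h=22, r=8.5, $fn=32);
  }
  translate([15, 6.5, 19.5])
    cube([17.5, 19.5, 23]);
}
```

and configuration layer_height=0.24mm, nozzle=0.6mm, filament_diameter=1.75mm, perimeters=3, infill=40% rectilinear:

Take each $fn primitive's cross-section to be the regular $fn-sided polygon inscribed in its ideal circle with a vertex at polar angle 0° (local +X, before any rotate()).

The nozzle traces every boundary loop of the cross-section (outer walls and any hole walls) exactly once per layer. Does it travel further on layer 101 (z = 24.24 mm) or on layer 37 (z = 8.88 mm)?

Layer 101 (z = 24.24): the cylinder does not reach this height (z outside [0, 23.5]); the cylinder at (15, 0.5) does not reach this height (z outside [15, 24]); the cube at (9.5, 2.5) is present — its section is the full 13.5×12 rectangle (perimeter 51.00 mm); the cylinder at (7.5, -3.5): section is a regular 32-gon, circumradius r=8.5 (perimeter = 2·32·8.500·sin(180°/32) = 53.32 mm); Merging all regions: the regions partially overlap (shared area 5.40 mm²), so the edge portions inside another operand are dropped and the merged outline is re-measured after clipping — boundary = 93.41 mm; the 17.5×19.5 cube at (15, 6.5) contributes its full rectangle (perimeter 74.00 mm); Subtracting the remaining from the first: starting from the result so far, the 17.5×19.5 cube at (15, 6.5) partially overlaps it — only the 64.00 mm² overlap (of its 341.25 mm²) is removed, clipping the outline — boundary = 93.41 mm. So its perimeter = 93.41 mm. Layer 37 (z = 8.88): the r=8.5 cylinder gives a regular 32-gon of circumradius 8.5 (constant along its height) (perimeter = 2·32·8.500·sin(180°/32) = 53.32 mm); the cylinder at (15, 0.5) does not reach this height (z outside [15, 24]); the cube at (9.5, 2.5) is absent (z outside [23.5, 27.5]); the r=8.5 cylinder at (7.5, -3.5) gives a regular 32-gon of circumradius 8.5 (constant along its height) (perimeter = 2·32·8.500·sin(180°/32) = 53.32 mm); Merging all regions: the regions partially overlap (shared area 91.07 mm²), so the edge portions inside another operand are dropped and the merged outline is re-measured after clipping — boundary = 70.65 mm; the cube at (15, 6.5) does not reach this height (z outside [19.5, 42.5]); After the difference (first − rest): none of the subtracted shapes is present at this height, so that combined region is unchanged — boundary = 70.65 mm. So its perimeter = 70.65 mm. Layer 101 is larger (93.41 vs 70.65 mm).

layer 101 (z = 24.24 mm)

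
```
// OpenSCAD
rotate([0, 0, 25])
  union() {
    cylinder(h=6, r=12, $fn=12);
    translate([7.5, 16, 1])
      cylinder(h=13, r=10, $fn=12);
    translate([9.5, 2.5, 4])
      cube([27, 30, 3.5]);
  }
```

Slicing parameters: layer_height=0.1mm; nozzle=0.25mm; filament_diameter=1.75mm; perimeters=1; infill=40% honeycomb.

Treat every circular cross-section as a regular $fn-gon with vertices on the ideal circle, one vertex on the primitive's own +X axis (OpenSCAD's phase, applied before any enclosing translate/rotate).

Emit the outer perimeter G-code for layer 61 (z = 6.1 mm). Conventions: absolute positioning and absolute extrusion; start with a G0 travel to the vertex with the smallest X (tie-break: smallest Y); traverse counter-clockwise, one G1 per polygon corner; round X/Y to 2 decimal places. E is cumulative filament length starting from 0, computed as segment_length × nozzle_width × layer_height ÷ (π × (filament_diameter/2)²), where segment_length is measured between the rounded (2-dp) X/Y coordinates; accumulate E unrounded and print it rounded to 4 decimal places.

At z = 6.1 mm: the cylinder is absent (z outside [0, 6]); the r=10 cylinder at (7.5, 16) gives a regular 12-gon of circumradius 10 (constant along its height); the 27×30 cube at (9.5, 2.5) contributes its full rectangle; Combining (union): the regions partially overlap (shared area 111.07 mm²), so overlapping operands fuse into one piece — 1 connected region; (whole slice rotated 25° about Z — lengths, areas and connectivity unchanged). The outline is a single polygon with 13 vertices. Extrusion per mm of travel: 0.25 × 0.1 / (π × 0.875²) = 0.010394. Accumulating E over each segment gives final E = 1.3542.

G0 X-9.93 Y18.54 Z6.10
G1 X-9.03 Y13.44 E0.0538
G1 X-5.70 Y9.48 E0.1076
G1 X-0.84 Y7.71 E0.1614
G1 X4.26 Y8.61 E0.2152
G1 X5.85 Y9.94 E0.2367
G1 X7.55 Y6.28 E0.2787
G1 X32.02 Y17.69 E0.5593
G1 X19.35 Y44.88 E0.8711
G1 X-5.13 Y33.47 E1.1518
G1 X-2.15 Y27.09 E1.2250
G1 X-4.19 Y26.73 E1.2465
G1 X-8.16 Y23.41 E1.3003
G1 X-9.93 Y18.54 E1.3542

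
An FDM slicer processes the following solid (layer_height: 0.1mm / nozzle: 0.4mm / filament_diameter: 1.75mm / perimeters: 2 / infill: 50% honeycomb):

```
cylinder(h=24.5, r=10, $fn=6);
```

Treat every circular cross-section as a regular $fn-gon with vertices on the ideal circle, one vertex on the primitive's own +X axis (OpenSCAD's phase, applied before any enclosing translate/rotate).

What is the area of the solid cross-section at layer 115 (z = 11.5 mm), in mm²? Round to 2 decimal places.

At z = 11.5 mm: the r=10 cylinder gives a regular 6-gon of circumradius 10 (constant along its height) (area = (6/2)·10.000²·sin(360°/6) = 259.81 mm²). Overall, the cross-section is a single solid region. Net area = 259.81 mm².

259.81 mm²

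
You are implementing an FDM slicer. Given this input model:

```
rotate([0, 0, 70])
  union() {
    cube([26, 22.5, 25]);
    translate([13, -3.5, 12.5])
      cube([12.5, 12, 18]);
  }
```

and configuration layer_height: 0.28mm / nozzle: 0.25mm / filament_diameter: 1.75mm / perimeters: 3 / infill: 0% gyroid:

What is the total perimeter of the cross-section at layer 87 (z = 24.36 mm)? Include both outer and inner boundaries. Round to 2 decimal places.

104.00 mm

At z = 24.36 mm: the 26×22.5 cube contributes its full rectangle (perimeter 97.00 mm); the cube at (13, -3.5) is present — its section is the full 12.5×12 rectangle (perimeter 49.00 mm); Combining (union): the regions partially overlap (shared area 106.25 mm²), so the edge portions inside another operand are dropped and the merged outline is re-measured after clipping — boundary = 104.00 mm; (rotated 70° about Z; rotation is an isometry so areas/perimeters/island counts are preserved). Overall, the cross-section is a single solid region. Total boundary length (outer) = 104.00 mm.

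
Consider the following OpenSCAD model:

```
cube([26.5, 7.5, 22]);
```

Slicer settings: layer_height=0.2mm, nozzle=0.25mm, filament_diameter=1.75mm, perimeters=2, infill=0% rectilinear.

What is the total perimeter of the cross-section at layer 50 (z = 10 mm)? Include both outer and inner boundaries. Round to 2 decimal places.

At z = 10 mm: the cube is present — its section is the full 26.5×7.5 rectangle (perimeter 68.00 mm). Overall, the cross-section is a single solid region. Total boundary length (outer) = 68.00 mm.

68.00 mm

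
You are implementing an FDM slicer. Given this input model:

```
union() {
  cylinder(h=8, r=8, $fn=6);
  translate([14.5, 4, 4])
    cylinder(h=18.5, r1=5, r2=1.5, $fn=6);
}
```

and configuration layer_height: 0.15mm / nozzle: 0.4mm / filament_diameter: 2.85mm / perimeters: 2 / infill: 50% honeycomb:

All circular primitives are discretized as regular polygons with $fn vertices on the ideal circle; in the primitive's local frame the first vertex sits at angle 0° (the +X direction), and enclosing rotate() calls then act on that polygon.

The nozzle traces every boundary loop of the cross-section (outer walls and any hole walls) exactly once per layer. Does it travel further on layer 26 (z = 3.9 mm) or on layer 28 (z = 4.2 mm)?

layer 28 (z = 4.2 mm)

Layer 26 (z = 3.9): the r=8 cylinder gives a regular 6-gon of circumradius 8 (constant along its height) (perimeter = 2·6·8.000·sin(180°/6) = 48.00 mm); the cone at (14.5, 4) is absent (z outside [4, 22.5]); Combining (union): only the r=8 cylinder is present, so the union is just that shape — boundary = 48.00 mm. So its perimeter = 48.00 mm. Layer 28 (z = 4.2): the r=8 cylinder contributes a regular 6-gon of circumradius 8 (perimeter = 2·6·8.000·sin(180°/6) = 48.00 mm); the cone at (14.5, 4): at t=0.011 of its height the radius interpolates to r₁+(r₂−r₁)t = 4.962, giving a regular 6-gon of that circumradius (perimeter = 2·6·4.962·sin(180°/6) = 29.77 mm); Combining (union): the 2 present regions are separate (no shared area or edge), so areas and boundary lengths simply add and each stays a separate island — boundary = 77.77 mm. So its perimeter = 77.77 mm. Layer 28 is larger (77.77 vs 48.00 mm).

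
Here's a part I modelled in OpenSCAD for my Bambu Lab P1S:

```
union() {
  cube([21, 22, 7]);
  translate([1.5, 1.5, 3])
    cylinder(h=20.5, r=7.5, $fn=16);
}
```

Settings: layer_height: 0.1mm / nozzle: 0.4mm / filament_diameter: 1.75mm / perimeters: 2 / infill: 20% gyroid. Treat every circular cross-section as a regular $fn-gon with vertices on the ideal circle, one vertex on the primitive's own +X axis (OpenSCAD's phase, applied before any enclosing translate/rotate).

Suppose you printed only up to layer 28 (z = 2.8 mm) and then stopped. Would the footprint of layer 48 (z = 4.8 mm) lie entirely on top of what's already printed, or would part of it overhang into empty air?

part overhangs

Compare the two slices. At z = 2.8: the 21×22 cube contributes its full rectangle (area 462.00 mm²); the cylinder at (1.5, 1.5) is not intersected at this z (z outside [3, 23.5]); Merging all regions: only the 21×22 cube is present, so the union is just that shape — area = 462.00 mm². At z = 4.8: the cube is present — its section is the full 21×22 rectangle (area 462.00 mm²); the r=7.5 cylinder at (1.5, 1.5) contributes a regular 16-gon of circumradius 7.5 (area = (16/2)·7.500²·sin(360°/16) = 172.21 mm²); Taking the union: the regions partially overlap — summed areas 634.21 mm² minus the doubly-counted overlap 67.35 mm² gives 566.85 mm² — area = 566.85 mm². Checking containment: at z = 4.8 the cross-section extends beyond the z = 2.8 cross-section by about 104.85 mm².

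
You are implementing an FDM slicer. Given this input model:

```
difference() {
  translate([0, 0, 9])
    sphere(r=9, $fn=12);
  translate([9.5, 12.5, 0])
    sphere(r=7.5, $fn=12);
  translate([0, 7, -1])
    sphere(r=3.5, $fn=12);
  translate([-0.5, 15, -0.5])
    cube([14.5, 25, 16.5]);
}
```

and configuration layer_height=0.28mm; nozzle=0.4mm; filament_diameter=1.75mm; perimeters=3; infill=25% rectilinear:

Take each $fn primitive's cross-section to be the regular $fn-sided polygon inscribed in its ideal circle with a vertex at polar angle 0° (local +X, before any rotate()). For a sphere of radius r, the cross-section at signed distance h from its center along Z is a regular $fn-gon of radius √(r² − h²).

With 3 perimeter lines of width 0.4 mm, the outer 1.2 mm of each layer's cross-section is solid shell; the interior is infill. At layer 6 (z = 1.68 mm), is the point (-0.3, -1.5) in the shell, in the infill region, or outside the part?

infill

At z = 1.68 mm: the r=9 sphere contributes a regular 12-gon of circumradius √(9²−7.32²) = 5.236; the r=7.5 sphere at (9.5, 12.5) contributes a regular 12-gon of circumradius √(7.5²−1.68²) = 7.309; the sphere at (0, 7): section is a regular 12-gon, circumradius = √(r²−h²) = √(3.5²−2.68²) = 2.251; the cube at (-0.5, 15) is present — its section is the full 14.5×25 rectangle; After the difference (first − rest): starting from the r=9 sphere, the r=7.5 sphere at (9.5, 12.5) misses the remaining region (no effect); the r=3.5 sphere at (0, 7) partially overlaps it — only the 0.44 mm² overlap (of its 15.20 mm²) is removed, clipping the outline; the 14.5×25 cube at (-0.5, 15) misses the remaining region (no effect) — 1 connected region. Overall, the cross-section is a single solid region. The nearest boundary edge runs (-0.00, -5.24)→(-2.62, -4.53); distance from the point to it = 3.53 mm. The point is inside the cross-section and 3.53 mm from the nearest boundary — more than the 1.2 mm shell width (3 × 0.4), so it's in the infill interior.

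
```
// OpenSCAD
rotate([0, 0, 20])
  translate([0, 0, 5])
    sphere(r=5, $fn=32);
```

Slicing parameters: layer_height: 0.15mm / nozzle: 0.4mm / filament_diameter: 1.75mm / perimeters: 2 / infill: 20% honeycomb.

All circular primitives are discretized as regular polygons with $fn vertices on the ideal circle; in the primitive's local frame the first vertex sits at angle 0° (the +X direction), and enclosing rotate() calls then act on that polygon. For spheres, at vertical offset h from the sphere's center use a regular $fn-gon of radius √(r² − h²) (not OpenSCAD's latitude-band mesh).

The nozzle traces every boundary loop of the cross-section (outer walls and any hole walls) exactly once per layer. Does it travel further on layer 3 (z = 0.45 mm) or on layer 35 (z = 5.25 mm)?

layer 35 (z = 5.25 mm)

Layer 3 (z = 0.45): the sphere: section is a regular 32-gon, circumradius = √(r²−h²) = √(5²−4.55²) = 2.073 (perimeter = 2·32·2.073·sin(180°/32) = 13.00 mm); (whole slice rotated 20° about Z — lengths, areas and connectivity unchanged). So its perimeter = 13.00 mm. Layer 35 (z = 5.25): the r=5 sphere contributes a regular 32-gon of circumradius √(5²−0.25²) = 4.994 (perimeter = 2·32·4.994·sin(180°/32) = 31.33 mm); (rotated 20° about Z; rotation is an isometry so areas/perimeters/island counts are preserved). So its perimeter = 31.33 mm. Layer 35 is larger (31.33 vs 13.00 mm).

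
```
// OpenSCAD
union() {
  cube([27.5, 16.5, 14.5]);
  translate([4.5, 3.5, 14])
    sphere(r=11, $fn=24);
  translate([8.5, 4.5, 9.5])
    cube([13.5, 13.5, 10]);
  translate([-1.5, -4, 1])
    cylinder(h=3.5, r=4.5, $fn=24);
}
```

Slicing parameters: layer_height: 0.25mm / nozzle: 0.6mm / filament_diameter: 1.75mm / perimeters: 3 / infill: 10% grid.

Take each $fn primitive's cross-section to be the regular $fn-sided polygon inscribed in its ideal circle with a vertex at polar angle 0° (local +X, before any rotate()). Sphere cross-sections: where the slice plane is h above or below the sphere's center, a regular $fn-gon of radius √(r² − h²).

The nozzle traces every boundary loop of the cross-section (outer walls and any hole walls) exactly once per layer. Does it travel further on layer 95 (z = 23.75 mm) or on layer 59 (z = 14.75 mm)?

Layer 95 (z = 23.75): the cube is absent (z outside [0, 14.5]); the sphere at (4.5, 3.5): section is a regular 24-gon, circumradius = √(r²−h²) = √(11²−9.75²) = 5.093 (perimeter = 2·24·5.093·sin(180°/24) = 31.91 mm); the cube at (8.5, 4.5) does not reach this height (z outside [9.5, 19.5]); the cylinder at (-1.5, -4) is not intersected at this z (z outside [1, 4.5]); Combining (union): only the r=11 sphere at (4.5, 3.5) is present, so the union is just that shape — boundary = 31.91 mm. So its perimeter = 31.91 mm. Layer 59 (z = 14.75): the cube is absent (z outside [0, 14.5]); the r=11 sphere at (4.5, 3.5) contributes a regular 24-gon of circumradius √(11²−0.75²) = 10.974 (perimeter = 2·24·10.974·sin(180°/24) = 68.76 mm); the cube at (8.5, 4.5) is present — its section is the full 13.5×13.5 rectangle (perimeter 54.00 mm); the cylinder at (-1.5, -4) is not intersected at this z (z outside [1, 4.5]); Combining (union): the regions partially overlap (shared area 43.95 mm²), so the edge portions inside another operand are dropped and the merged outline is re-measured after clipping — boundary = 94.73 mm. So its perimeter = 94.73 mm. Layer 59 is larger (94.73 vs 31.91 mm).

layer 59 (z = 14.75 mm)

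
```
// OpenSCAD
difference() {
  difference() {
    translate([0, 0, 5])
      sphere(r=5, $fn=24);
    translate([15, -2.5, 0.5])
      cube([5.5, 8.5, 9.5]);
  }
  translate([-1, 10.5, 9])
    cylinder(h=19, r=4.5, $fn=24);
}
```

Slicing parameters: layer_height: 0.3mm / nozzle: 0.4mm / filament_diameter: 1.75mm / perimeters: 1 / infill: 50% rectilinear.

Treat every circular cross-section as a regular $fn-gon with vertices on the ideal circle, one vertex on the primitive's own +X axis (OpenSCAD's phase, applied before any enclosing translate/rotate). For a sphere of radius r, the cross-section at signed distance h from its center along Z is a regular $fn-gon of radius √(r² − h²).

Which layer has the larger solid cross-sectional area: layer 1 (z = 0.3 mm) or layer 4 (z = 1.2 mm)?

layer 4 (z = 1.2 mm)

Layer 1 (z = 0.3): the sphere: section is a regular 24-gon, circumradius = √(r²−h²) = √(5²−4.7²) = 1.706 (area = (24/2)·1.706²·sin(360°/24) = 9.04 mm²); the cube at (15, -2.5) does not reach this height (z outside [0.5, 10]); Subtracting the remaining from the first: none of the subtracted shapes is present at this height, so the r=5 sphere is unchanged — area = 9.04 mm²; the cylinder at (-1, 10.5) is not intersected at this z (z outside [9, 28]); After the difference (first − rest): none of the subtracted shapes is present at this height, so that combined region is unchanged — area = 9.04 mm². So its area = 9.04 mm². Layer 4 (z = 1.2): the sphere: section is a regular 24-gon, circumradius = √(r²−h²) = √(5²−3.8²) = 3.250 (area = (24/2)·3.250²·sin(360°/24) = 32.80 mm²); the cube at (15, -2.5) is present — its section is the full 5.5×8.5 rectangle (area 46.75 mm²); Taking the first minus the rest: starting from the r=5 sphere (32.80 mm²), the 5.5×8.5 cube at (15, -2.5) misses the remaining region (no effect) — area = 32.80 mm²; the cylinder at (-1, 10.5) does not reach this height (z outside [9, 28]); Subtracting the remaining from the first: none of the subtracted shapes is present at this height, so that combined region is unchanged — area = 32.80 mm². So its area = 32.80 mm². Layer 4 is larger (32.80 vs 9.04 mm²).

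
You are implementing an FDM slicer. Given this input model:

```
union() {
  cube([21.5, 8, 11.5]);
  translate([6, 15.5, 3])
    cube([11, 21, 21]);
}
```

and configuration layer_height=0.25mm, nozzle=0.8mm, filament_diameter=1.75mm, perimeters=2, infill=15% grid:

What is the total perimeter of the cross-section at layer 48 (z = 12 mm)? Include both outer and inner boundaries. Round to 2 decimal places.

At z = 12 mm: the cube does not reach this height (z outside [0, 11.5]); the cube at (6, 15.5) is present — its section is the full 11×21 rectangle (perimeter 64.00 mm); Merging all regions: only the 11×21 cube at (6, 15.5) is present, so the union is just that shape — boundary = 64.00 mm. Overall, the cross-section is a single solid region. Total boundary length (outer) = 64.00 mm.

64.00 mm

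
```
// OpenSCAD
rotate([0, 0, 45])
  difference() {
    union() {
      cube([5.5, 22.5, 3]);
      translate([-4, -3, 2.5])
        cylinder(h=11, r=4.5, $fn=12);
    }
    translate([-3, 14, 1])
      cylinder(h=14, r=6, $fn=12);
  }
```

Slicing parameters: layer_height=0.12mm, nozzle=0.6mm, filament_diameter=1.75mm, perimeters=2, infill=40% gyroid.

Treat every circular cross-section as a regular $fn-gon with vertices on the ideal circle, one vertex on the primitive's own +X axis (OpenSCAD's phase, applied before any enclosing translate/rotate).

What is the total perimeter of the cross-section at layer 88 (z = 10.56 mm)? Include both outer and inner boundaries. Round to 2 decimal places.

At z = 10.56 mm: the cube is absent (z outside [0, 3]); the r=4.5 cylinder at (-4, -3) contributes a regular 12-gon of circumradius 4.5 (perimeter = 2·12·4.500·sin(180°/12) = 27.95 mm); Merging all regions: only the r=4.5 cylinder at (-4, -3) is present, so the union is just that shape — boundary = 27.95 mm; the cylinder at (-3, 14): section is a regular 12-gon, circumradius r=6 (perimeter = 2·12·6.000·sin(180°/12) = 37.27 mm); Subtracting the remaining from the first: starting from the result so far, the r=6 cylinder at (-3, 14) misses the remaining region (no effect) — boundary = 27.95 mm; (rotated 45° about Z; rotation is an isometry so areas/perimeters/island counts are preserved). Overall, the cross-section is a single solid region. Total boundary length (outer) = 27.95 mm.

27.95 mm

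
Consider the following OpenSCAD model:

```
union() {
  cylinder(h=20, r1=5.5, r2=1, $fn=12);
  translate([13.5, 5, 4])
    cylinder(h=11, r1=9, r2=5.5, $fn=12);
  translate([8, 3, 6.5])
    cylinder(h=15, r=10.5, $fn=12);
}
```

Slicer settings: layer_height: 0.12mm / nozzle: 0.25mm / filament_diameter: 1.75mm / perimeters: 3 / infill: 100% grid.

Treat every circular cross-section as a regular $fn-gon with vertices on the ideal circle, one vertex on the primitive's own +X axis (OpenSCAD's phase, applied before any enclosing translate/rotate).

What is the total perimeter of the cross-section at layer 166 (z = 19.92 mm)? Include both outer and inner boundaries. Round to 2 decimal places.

At z = 19.92 mm: the cone: at t=0.996 of its height the radius interpolates to r₁+(r₂−r₁)t = 1.018, giving a regular 12-gon of that circumradius (perimeter = 2·12·1.018·sin(180°/12) = 6.32 mm); the cone at (13.5, 5) is absent (z outside [4, 15]); the r=10.5 cylinder at (8, 3) gives a regular 12-gon of circumradius 10.5 (constant along its height) (perimeter = 2·12·10.500·sin(180°/12) = 65.22 mm); Taking the union: the cone lies entirely inside the r=10.5 cylinder at (8, 3), so the union is just the r=10.5 cylinder at (8, 3) — boundary = 65.22 mm. Overall, the cross-section is a single solid region. Total boundary length (outer) = 65.22 mm.

65.22 mm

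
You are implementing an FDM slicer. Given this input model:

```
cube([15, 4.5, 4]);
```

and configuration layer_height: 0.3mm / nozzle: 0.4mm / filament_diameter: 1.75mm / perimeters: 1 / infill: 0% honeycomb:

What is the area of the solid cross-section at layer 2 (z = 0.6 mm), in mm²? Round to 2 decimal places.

67.50 mm²

At z = 0.6 mm: the cube (footprint 15×4.5) is included at this height (area 67.50 mm²). Overall, the cross-section is a single solid region. Net area = 67.50 mm².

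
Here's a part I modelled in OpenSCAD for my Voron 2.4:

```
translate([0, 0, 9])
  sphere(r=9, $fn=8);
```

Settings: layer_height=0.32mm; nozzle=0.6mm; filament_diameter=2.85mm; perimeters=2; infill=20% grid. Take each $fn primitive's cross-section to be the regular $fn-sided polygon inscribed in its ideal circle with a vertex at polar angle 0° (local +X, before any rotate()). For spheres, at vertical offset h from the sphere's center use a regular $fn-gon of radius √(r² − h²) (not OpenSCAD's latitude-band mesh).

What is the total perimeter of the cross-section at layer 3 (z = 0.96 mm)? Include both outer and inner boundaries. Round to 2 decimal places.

24.76 mm

At z = 0.96 mm: the sphere: section is a regular 8-gon, circumradius = √(r²−h²) = √(9²−8.04²) = 4.045 (perimeter = 2·8·4.045·sin(180°/8) = 24.76 mm). Overall, the cross-section is a single solid region. Total boundary length (outer) = 24.76 mm.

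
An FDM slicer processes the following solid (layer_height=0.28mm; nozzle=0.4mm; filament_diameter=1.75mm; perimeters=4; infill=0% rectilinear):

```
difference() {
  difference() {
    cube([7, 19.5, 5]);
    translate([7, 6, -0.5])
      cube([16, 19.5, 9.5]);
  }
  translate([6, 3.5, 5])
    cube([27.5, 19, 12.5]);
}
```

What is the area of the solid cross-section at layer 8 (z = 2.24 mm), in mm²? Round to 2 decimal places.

136.50 mm²

At z = 2.24 mm: the cube (footprint 7×19.5) is included at this height (area 136.50 mm²); the cube at (7, 6) is present — its section is the full 16×19.5 rectangle (area 312.00 mm²); Taking the first minus the rest: starting from the 7×19.5 cube (136.50 mm²), the 16×19.5 cube at (7, 6) misses the remaining region (no effect) — area = 136.50 mm²; the cube at (6, 3.5) is not intersected at this z (z outside [5, 17.5]); After the difference (first − rest): none of the subtracted shapes is present at this height, so the result so far is unchanged — area = 136.50 mm². Overall, the cross-section is a single solid region. Net area = 136.50 mm².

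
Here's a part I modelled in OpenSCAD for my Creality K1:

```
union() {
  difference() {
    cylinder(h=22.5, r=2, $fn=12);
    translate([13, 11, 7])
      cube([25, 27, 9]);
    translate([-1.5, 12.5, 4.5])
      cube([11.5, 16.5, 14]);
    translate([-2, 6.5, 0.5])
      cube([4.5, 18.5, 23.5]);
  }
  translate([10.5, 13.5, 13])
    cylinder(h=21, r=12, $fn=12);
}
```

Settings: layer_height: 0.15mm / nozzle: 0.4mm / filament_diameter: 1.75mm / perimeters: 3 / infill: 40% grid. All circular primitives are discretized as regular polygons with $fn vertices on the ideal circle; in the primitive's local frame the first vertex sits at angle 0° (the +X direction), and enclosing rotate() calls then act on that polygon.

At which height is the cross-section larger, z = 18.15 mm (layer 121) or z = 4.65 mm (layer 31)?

layer 121 (z = 18.15 mm)

Layer 121 (z = 18.15): the cylinder: section is a regular 12-gon, circumradius r=2 (area = (12/2)·2.000²·sin(360°/12) = 12.00 mm²); the cube at (13, 11) is absent (z outside [7, 16]); the cube at (-1.5, 12.5) (footprint 11.5×16.5) is included at this height (area 189.75 mm²); the 4.5×18.5 cube at (-2, 6.5) contributes its full rectangle (area 83.25 mm²); Taking the first minus the rest: starting from the r=2 cylinder (12.00 mm²), the 11.5×16.5 cube at (-1.5, 12.5) misses the remaining region (no effect); the 4.5×18.5 cube at (-2, 6.5) misses the remaining region (no effect) — area = 12.00 mm²; the r=12 cylinder at (10.5, 13.5) gives a regular 12-gon of circumradius 12 (constant along its height) (area = (12/2)·12.000²·sin(360°/12) = 432.00 mm²); Merging all regions: the 2 present regions are separate (no shared area or edge), so areas and boundary lengths simply add and each stays a separate island — area = 444.00 mm². So its area = 444.00 mm². Layer 31 (z = 4.65): the r=2 cylinder contributes a regular 12-gon of circumradius 2 (area = (12/2)·2.000²·sin(360°/12) = 12.00 mm²); the cube at (13, 11) is absent (z outside [7, 16]); the cube at (-1.5, 12.5) (footprint 11.5×16.5) is included at this height (area 189.75 mm²); the cube at (-2, 6.5) is present — its section is the full 4.5×18.5 rectangle (area 83.25 mm²); After the difference (first − rest): starting from the r=2 cylinder (12.00 mm²), the 11.5×16.5 cube at (-1.5, 12.5) misses the remaining region (no effect); the 4.5×18.5 cube at (-2, 6.5) misses the remaining region (no effect) — area = 12.00 mm²; the cylinder at (10.5, 13.5) is absent (z outside [13, 34]); Taking the union: only the result so far is present, so the union is just that shape — area = 12.00 mm². So its area = 12.00 mm². Layer 121 is larger (444.00 vs 12.00 mm²).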